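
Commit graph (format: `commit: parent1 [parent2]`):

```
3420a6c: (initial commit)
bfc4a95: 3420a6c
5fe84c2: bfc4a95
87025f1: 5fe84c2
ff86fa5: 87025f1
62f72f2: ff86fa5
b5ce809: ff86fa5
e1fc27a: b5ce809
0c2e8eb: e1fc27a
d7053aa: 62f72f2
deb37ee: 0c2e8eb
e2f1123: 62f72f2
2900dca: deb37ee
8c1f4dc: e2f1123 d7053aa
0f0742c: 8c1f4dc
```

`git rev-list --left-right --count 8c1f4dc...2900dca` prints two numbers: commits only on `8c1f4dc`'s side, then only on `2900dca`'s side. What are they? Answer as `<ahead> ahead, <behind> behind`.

4 ahead, 5 behind

Reachable from 8c1f4dc: {3420a6c, 5fe84c2, 62f72f2, 87025f1, 8c1f4dc, bfc4a95, d7053aa, e2f1123, ff86fa5}.
Reachable from 2900dca: {0c2e8eb, 2900dca, 3420a6c, 5fe84c2, 87025f1, b5ce809, bfc4a95, deb37ee, e1fc27a, ff86fa5}.
Only in 8c1f4dc's history (ahead): {62f72f2, 8c1f4dc, d7053aa, e2f1123} — 4.
Only in 2900dca's history (behind): {0c2e8eb, 2900dca, b5ce809, deb37ee, e1fc27a} — 5.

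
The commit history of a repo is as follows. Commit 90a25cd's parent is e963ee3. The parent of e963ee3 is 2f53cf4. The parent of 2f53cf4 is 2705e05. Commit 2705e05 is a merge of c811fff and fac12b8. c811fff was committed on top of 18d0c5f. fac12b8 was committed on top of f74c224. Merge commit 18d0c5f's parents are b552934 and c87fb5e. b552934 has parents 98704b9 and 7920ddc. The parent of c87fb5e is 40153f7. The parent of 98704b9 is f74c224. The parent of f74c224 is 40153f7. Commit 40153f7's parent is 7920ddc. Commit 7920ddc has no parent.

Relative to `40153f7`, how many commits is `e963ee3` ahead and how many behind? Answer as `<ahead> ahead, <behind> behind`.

Reachable from e963ee3: {18d0c5f, 2705e05, 2f53cf4, 40153f7, 7920ddc, 98704b9, b552934, c811fff, c87fb5e, e963ee3, f74c224, fac12b8}.
Reachable from 40153f7: {40153f7, 7920ddc}.
Only in e963ee3's history (ahead): {18d0c5f, 2705e05, 2f53cf4, 98704b9, b552934, c811fff, c87fb5e, e963ee3, f74c224, fac12b8} — 10.
Only in 40153f7's history (behind): {} — 0.

10 ahead, 0 behind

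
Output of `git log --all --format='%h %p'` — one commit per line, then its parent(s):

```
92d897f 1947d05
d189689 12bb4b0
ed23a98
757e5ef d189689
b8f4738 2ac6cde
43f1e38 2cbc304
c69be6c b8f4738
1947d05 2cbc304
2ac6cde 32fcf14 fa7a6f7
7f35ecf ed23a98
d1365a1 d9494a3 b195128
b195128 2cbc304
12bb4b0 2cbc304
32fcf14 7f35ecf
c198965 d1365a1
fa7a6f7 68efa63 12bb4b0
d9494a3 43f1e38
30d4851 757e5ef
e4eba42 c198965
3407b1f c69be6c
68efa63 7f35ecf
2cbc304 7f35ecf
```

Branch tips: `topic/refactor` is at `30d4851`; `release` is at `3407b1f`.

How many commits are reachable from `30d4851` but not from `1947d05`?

Reachable from 30d4851: {12bb4b0, 2cbc304, 30d4851, 757e5ef, 7f35ecf, d189689, ed23a98}.
Reachable from 1947d05: {1947d05, 2cbc304, 7f35ecf, ed23a98}.
In 30d4851's history but not 1947d05's: {12bb4b0, 30d4851, 757e5ef, d189689} — 4 commits.

4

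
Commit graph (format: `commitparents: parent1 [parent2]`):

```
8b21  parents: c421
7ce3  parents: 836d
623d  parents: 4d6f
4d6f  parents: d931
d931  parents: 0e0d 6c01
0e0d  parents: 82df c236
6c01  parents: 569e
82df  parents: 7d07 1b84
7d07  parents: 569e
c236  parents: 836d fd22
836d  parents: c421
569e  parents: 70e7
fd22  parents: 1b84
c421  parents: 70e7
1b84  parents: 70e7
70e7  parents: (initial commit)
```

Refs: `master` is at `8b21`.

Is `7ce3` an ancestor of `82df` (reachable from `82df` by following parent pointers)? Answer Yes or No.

No

Ancestors of 82df: {1b84, 569e, 70e7, 7d07, 82df}.
7ce3 is not in that set, so it is not an ancestor of 82df.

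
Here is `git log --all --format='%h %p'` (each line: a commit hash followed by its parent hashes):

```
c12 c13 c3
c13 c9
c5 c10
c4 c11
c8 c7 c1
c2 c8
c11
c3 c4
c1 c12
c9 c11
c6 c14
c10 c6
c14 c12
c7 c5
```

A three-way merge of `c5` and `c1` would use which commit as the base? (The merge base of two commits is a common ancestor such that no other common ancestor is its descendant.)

Ancestors of c5: {c10, c11, c12, c13, c14, c3, c4, c5, c6, c9}.
Ancestors of c1: {c1, c11, c12, c13, c3, c4, c9}.
Common ancestors: {c11, c12, c13, c3, c4, c9}.
Among these, c12 is not an ancestor of any other common ancestor — it is the merge base.

c12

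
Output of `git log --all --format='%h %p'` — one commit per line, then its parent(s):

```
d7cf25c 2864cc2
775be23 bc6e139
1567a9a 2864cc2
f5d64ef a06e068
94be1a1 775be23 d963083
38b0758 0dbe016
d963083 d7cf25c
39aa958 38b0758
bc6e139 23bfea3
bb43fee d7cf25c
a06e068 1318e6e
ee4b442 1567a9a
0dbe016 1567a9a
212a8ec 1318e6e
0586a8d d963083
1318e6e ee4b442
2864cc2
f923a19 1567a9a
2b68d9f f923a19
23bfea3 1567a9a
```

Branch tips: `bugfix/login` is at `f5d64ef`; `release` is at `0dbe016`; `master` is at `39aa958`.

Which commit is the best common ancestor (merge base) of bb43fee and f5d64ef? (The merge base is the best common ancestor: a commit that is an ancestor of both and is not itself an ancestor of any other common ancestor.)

Ancestors of bb43fee: {2864cc2, bb43fee, d7cf25c}.
Ancestors of f5d64ef: {1318e6e, 1567a9a, 2864cc2, a06e068, ee4b442, f5d64ef}.
Common ancestors: {2864cc2}.
The only common ancestor is 2864cc2, so it is the merge base.

2864cc2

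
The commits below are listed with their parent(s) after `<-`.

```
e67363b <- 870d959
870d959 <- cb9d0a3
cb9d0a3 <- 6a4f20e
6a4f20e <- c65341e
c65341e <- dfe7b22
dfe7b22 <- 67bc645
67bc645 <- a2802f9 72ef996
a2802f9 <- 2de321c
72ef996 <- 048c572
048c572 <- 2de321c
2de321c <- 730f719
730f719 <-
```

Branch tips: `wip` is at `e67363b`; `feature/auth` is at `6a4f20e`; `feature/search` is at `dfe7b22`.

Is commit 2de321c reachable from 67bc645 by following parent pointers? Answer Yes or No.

Ancestors of 67bc645 (commits reachable by following parents): {048c572, 2de321c, 67bc645, 72ef996, 730f719, a2802f9}.
2de321c is in that set, so it is an ancestor of 67bc645.

Yes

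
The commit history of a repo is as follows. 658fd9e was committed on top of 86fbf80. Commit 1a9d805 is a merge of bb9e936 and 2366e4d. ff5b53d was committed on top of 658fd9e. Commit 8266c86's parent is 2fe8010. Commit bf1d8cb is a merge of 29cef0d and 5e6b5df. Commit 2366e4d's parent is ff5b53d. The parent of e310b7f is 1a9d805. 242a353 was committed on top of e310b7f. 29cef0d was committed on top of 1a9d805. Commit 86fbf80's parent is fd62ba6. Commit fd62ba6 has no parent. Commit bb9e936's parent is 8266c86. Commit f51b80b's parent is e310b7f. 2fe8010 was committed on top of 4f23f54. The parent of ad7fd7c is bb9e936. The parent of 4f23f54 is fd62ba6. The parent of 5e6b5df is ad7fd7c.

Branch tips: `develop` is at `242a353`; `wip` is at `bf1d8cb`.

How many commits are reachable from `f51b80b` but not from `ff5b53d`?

Reachable from f51b80b: {1a9d805, 2366e4d, 2fe8010, 4f23f54, 658fd9e, 8266c86, 86fbf80, bb9e936, e310b7f, f51b80b, fd62ba6, ff5b53d}.
Reachable from ff5b53d: {658fd9e, 86fbf80, fd62ba6, ff5b53d}.
In f51b80b's history but not ff5b53d's: {1a9d805, 2366e4d, 2fe8010, 4f23f54, 8266c86, bb9e936, e310b7f, f51b80b} — 8 commits.

8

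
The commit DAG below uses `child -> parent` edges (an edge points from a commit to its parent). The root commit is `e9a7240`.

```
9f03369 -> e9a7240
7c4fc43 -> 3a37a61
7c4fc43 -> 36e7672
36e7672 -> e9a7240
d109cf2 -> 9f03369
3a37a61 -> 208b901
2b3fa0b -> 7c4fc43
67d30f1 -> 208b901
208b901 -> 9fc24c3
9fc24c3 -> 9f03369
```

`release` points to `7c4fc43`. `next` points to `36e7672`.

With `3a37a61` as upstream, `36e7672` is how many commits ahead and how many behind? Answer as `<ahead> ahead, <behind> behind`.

Reachable from 36e7672: {36e7672, e9a7240}.
Reachable from 3a37a61: {208b901, 3a37a61, 9f03369, 9fc24c3, e9a7240}.
Only in 36e7672's history (ahead): {36e7672} — 1.
Only in 3a37a61's history (behind): {208b901, 3a37a61, 9f03369, 9fc24c3} — 4.

1 ahead, 4 behind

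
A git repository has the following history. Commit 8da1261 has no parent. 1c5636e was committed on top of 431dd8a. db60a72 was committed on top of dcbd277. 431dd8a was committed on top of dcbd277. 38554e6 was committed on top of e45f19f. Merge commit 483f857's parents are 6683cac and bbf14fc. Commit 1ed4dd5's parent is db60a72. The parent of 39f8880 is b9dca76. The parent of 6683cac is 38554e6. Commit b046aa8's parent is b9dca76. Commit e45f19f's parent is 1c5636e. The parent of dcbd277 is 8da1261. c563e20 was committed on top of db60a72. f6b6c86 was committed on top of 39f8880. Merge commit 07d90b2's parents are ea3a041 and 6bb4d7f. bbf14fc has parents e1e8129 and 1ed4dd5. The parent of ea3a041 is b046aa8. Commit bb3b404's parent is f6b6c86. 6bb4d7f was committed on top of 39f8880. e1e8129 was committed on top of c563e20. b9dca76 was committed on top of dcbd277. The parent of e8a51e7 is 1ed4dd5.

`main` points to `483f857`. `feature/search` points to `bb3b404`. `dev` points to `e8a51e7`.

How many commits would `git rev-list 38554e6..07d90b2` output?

6

Reachable from 07d90b2: {07d90b2, 39f8880, 6bb4d7f, 8da1261, b046aa8, b9dca76, dcbd277, ea3a041}.
Reachable from 38554e6: {1c5636e, 38554e6, 431dd8a, 8da1261, dcbd277, e45f19f}.
In 07d90b2's history but not 38554e6's: {07d90b2, 39f8880, 6bb4d7f, b046aa8, b9dca76, ea3a041} — 6 commits.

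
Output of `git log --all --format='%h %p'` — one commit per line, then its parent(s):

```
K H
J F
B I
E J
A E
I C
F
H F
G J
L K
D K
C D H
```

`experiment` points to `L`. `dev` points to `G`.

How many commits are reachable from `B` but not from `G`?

6

Reachable from B: {B, C, D, F, H, I, K}.
Reachable from G: {F, G, J}.
In B's history but not G's: {B, C, D, H, I, K} — 6 commits.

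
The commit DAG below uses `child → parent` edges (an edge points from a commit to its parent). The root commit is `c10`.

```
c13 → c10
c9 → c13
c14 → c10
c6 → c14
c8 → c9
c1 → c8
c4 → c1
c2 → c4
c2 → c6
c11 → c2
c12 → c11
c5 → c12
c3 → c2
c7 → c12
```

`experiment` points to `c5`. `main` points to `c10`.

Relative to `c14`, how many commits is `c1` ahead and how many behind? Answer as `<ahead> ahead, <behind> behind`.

4 ahead, 1 behind

Reachable from c1: {c1, c10, c13, c8, c9}.
Reachable from c14: {c10, c14}.
Only in c1's history (ahead): {c1, c13, c8, c9} — 4.
Only in c14's history (behind): {c14} — 1.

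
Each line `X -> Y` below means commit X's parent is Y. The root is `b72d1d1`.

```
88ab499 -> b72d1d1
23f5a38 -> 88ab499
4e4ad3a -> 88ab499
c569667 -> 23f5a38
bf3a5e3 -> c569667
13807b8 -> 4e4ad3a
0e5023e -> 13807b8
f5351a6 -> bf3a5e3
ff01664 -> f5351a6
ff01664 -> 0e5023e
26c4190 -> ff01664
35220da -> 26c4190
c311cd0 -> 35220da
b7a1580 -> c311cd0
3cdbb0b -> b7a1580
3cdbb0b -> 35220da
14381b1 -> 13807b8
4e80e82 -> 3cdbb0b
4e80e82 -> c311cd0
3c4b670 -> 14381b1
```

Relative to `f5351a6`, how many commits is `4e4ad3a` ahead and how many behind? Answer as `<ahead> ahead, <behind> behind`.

Reachable from 4e4ad3a: {4e4ad3a, 88ab499, b72d1d1}.
Reachable from f5351a6: {23f5a38, 88ab499, b72d1d1, bf3a5e3, c569667, f5351a6}.
Only in 4e4ad3a's history (ahead): {4e4ad3a} — 1.
Only in f5351a6's history (behind): {23f5a38, bf3a5e3, c569667, f5351a6} — 4.

1 ahead, 4 behind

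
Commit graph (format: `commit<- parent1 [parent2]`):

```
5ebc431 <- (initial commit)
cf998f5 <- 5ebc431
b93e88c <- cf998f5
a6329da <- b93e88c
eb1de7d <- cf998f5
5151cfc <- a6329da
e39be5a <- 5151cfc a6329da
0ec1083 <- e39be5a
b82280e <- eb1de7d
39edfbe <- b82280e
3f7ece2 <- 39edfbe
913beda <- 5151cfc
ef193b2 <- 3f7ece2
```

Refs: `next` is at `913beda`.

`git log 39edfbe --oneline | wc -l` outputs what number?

5

Walking parent pointers from 39edfbe: reachable set = {39edfbe, 5ebc431, b82280e, cf998f5, eb1de7d}.
That is 5 commits.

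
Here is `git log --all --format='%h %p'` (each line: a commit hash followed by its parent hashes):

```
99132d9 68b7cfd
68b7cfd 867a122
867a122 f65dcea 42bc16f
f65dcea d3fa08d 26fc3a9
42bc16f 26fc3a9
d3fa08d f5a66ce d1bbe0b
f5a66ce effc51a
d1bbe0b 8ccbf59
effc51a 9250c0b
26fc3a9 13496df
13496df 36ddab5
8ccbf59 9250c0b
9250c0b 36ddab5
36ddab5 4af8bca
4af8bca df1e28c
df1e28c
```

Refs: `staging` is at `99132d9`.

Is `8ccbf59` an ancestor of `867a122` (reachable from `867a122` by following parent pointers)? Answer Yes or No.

Yes

Ancestors of 867a122 (commits reachable by following parents): {13496df, 26fc3a9, 36ddab5, 42bc16f, 4af8bca, 867a122, 8ccbf59, 9250c0b, d1bbe0b, d3fa08d, df1e28c, effc51a, f5a66ce, f65dcea}.
8ccbf59 is in that set, so it is an ancestor of 867a122.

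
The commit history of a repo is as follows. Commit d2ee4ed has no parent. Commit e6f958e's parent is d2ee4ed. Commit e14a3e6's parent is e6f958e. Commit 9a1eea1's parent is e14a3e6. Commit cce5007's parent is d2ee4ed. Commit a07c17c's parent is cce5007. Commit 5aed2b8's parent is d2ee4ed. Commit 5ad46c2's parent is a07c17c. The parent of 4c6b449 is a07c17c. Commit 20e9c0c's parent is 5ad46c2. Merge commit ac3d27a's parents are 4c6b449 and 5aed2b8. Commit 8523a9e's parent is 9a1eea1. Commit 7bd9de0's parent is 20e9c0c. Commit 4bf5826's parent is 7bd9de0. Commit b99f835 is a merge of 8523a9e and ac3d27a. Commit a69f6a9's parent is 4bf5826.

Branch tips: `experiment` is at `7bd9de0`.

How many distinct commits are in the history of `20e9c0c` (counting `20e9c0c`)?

Walking parent pointers from 20e9c0c: reachable set = {20e9c0c, 5ad46c2, a07c17c, cce5007, d2ee4ed}.
That is 5 commits.

5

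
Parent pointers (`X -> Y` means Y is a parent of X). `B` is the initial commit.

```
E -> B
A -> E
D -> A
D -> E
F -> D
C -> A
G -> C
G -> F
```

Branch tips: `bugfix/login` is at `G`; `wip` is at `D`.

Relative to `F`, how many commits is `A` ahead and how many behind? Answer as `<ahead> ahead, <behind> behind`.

0 ahead, 2 behind

Reachable from A: {A, B, E}.
Reachable from F: {A, B, D, E, F}.
Only in A's history (ahead): {} — 0.
Only in F's history (behind): {D, F} — 2.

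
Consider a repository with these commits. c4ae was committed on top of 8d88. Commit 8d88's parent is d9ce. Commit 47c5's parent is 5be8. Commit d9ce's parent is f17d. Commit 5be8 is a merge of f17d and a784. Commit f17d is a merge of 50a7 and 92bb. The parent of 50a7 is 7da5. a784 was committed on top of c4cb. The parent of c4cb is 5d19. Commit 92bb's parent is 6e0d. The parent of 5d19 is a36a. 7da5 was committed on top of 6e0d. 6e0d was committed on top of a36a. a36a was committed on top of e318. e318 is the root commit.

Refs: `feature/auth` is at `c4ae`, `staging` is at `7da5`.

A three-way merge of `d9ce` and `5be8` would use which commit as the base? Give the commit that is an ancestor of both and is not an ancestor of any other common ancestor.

f17d

Ancestors of d9ce: {50a7, 6e0d, 7da5, 92bb, a36a, d9ce, e318, f17d}.
Ancestors of 5be8: {50a7, 5be8, 5d19, 6e0d, 7da5, 92bb, a36a, a784, c4cb, e318, f17d}.
Common ancestors: {50a7, 6e0d, 7da5, 92bb, a36a, e318, f17d}.
Among these, f17d is not an ancestor of any other common ancestor — it is the merge base.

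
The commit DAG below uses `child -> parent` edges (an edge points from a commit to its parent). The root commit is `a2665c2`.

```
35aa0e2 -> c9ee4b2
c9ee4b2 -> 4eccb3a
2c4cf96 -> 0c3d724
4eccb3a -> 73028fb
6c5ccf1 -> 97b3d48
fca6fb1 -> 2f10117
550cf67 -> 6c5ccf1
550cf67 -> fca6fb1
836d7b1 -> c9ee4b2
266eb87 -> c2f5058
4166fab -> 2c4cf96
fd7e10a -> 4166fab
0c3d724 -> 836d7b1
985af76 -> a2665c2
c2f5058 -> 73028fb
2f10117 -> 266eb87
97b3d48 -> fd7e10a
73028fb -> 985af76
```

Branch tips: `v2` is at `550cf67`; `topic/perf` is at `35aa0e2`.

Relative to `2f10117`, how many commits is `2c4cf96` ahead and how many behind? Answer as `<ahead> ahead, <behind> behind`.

5 ahead, 3 behind

Reachable from 2c4cf96: {0c3d724, 2c4cf96, 4eccb3a, 73028fb, 836d7b1, 985af76, a2665c2, c9ee4b2}.
Reachable from 2f10117: {266eb87, 2f10117, 73028fb, 985af76, a2665c2, c2f5058}.
Only in 2c4cf96's history (ahead): {0c3d724, 2c4cf96, 4eccb3a, 836d7b1, c9ee4b2} — 5.
Only in 2f10117's history (behind): {266eb87, 2f10117, c2f5058} — 3.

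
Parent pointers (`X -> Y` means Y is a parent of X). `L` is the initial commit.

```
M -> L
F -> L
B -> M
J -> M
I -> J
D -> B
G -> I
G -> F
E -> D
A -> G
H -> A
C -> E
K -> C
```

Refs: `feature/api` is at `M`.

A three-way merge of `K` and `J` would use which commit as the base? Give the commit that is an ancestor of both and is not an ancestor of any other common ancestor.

Ancestors of K: {B, C, D, E, K, L, M}.
Ancestors of J: {J, L, M}.
Common ancestors: {L, M}.
Among these, M is not an ancestor of any other common ancestor — it is the merge base.

M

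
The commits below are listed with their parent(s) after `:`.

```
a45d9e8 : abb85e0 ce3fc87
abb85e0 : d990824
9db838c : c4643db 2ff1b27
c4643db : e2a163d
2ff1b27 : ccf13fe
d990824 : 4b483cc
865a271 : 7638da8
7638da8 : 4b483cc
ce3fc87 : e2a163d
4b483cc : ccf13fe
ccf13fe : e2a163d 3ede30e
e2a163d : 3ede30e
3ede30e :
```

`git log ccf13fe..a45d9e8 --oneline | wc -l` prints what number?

Reachable from a45d9e8: {3ede30e, 4b483cc, a45d9e8, abb85e0, ccf13fe, ce3fc87, d990824, e2a163d}.
Reachable from ccf13fe: {3ede30e, ccf13fe, e2a163d}.
In a45d9e8's history but not ccf13fe's: {4b483cc, a45d9e8, abb85e0, ce3fc87, d990824} — 5 commits.

5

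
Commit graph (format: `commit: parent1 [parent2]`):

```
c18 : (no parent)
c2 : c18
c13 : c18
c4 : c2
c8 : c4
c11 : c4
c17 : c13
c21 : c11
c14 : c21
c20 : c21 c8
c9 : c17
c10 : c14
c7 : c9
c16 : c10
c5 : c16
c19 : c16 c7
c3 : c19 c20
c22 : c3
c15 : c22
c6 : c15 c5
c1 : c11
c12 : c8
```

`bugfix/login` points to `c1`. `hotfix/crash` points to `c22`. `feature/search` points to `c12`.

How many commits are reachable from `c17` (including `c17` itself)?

3

Walking parent pointers from c17: reachable set = {c13, c17, c18}.
That is 3 commits.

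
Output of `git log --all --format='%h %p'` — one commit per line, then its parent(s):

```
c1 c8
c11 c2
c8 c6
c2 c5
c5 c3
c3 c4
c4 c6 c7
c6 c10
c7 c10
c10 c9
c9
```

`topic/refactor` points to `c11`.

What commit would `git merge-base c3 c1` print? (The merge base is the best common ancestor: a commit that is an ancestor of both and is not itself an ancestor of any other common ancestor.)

c6

Ancestors of c3: {c10, c3, c4, c6, c7, c9}.
Ancestors of c1: {c1, c10, c6, c8, c9}.
Common ancestors: {c10, c6, c9}.
Among these, c6 is not an ancestor of any other common ancestor — it is the merge base.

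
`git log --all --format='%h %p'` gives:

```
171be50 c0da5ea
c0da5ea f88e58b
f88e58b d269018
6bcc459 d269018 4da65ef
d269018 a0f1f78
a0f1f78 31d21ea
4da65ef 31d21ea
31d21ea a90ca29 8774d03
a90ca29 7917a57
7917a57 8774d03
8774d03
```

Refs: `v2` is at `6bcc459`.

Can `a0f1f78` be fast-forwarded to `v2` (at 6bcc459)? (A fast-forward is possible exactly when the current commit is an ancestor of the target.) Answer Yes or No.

Yes

A fast-forward from a0f1f78 to 6bcc459 is possible iff a0f1f78 is an ancestor of 6bcc459.
Ancestors of 6bcc459: {31d21ea, 4da65ef, 6bcc459, 7917a57, 8774d03, a0f1f78, a90ca29, d269018}.
a0f1f78 is among them, so fast-forward is possible.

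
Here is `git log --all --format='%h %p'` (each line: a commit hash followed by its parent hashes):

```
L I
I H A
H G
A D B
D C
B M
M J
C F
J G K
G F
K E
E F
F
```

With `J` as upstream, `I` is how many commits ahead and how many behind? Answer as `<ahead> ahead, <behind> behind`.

Reachable from I: {A, B, C, D, E, F, G, H, I, J, K, M}.
Reachable from J: {E, F, G, J, K}.
Only in I's history (ahead): {A, B, C, D, H, I, M} — 7.
Only in J's history (behind): {} — 0.

7 ahead, 0 behind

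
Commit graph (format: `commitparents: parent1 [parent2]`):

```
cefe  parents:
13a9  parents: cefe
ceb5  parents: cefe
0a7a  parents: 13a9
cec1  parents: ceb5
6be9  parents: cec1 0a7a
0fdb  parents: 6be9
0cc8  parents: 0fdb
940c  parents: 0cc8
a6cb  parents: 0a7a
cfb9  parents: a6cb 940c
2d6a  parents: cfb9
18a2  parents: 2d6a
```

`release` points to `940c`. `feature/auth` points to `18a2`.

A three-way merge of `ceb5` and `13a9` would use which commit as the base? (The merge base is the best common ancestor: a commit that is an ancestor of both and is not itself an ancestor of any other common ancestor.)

cefe

Ancestors of ceb5: {ceb5, cefe}.
Ancestors of 13a9: {13a9, cefe}.
Common ancestors: {cefe}.
The only common ancestor is cefe, so it is the merge base.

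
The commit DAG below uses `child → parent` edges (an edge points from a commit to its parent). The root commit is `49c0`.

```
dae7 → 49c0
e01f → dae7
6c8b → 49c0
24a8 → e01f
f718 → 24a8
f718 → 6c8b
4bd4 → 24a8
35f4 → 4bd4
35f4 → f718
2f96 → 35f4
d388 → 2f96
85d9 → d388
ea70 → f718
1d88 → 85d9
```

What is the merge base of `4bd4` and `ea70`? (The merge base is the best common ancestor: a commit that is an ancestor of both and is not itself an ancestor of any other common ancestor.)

Ancestors of 4bd4: {24a8, 49c0, 4bd4, dae7, e01f}.
Ancestors of ea70: {24a8, 49c0, 6c8b, dae7, e01f, ea70, f718}.
Common ancestors: {24a8, 49c0, dae7, e01f}.
Among these, 24a8 is not an ancestor of any other common ancestor — it is the merge base.

24a8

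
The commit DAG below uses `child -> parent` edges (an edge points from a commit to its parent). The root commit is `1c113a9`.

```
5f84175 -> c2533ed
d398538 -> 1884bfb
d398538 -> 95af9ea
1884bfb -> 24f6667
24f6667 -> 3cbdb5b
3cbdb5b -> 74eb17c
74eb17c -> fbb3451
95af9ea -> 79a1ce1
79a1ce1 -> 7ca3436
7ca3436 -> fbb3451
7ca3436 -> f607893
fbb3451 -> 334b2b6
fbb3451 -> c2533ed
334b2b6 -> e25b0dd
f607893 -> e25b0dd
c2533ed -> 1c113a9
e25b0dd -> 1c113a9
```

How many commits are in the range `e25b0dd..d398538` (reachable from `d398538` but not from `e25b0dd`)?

Reachable from d398538: {1884bfb, 1c113a9, 24f6667, 334b2b6, 3cbdb5b, 74eb17c, 79a1ce1, 7ca3436, 95af9ea, c2533ed, d398538, e25b0dd, f607893, fbb3451}.
Reachable from e25b0dd: {1c113a9, e25b0dd}.
In d398538's history but not e25b0dd's: {1884bfb, 24f6667, 334b2b6, 3cbdb5b, 74eb17c, 79a1ce1, 7ca3436, 95af9ea, c2533ed, d398538, f607893, fbb3451} — 12 commits.

12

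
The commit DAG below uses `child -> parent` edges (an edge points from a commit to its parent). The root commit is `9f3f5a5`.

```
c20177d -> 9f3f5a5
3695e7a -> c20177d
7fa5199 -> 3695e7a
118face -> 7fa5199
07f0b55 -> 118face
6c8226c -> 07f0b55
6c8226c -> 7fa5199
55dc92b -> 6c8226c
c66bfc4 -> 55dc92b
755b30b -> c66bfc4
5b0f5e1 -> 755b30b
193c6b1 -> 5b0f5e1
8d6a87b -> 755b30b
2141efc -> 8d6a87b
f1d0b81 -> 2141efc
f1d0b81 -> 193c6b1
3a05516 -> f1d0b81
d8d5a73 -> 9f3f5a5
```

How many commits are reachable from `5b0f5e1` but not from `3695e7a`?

Reachable from 5b0f5e1: {07f0b55, 118face, 3695e7a, 55dc92b, 5b0f5e1, 6c8226c, 755b30b, 7fa5199, 9f3f5a5, c20177d, c66bfc4}.
Reachable from 3695e7a: {3695e7a, 9f3f5a5, c20177d}.
In 5b0f5e1's history but not 3695e7a's: {07f0b55, 118face, 55dc92b, 5b0f5e1, 6c8226c, 755b30b, 7fa5199, c66bfc4} — 8 commits.

8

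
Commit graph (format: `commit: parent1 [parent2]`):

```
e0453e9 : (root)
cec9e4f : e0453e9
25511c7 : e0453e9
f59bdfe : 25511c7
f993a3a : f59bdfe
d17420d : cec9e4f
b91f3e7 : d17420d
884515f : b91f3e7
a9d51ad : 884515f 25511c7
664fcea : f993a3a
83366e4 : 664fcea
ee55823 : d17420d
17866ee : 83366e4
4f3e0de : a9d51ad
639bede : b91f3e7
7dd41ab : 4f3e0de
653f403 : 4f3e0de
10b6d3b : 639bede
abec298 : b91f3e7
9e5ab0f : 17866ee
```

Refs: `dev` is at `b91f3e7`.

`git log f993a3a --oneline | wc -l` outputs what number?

Walking parent pointers from f993a3a: reachable set = {25511c7, e0453e9, f59bdfe, f993a3a}.
That is 4 commits.

4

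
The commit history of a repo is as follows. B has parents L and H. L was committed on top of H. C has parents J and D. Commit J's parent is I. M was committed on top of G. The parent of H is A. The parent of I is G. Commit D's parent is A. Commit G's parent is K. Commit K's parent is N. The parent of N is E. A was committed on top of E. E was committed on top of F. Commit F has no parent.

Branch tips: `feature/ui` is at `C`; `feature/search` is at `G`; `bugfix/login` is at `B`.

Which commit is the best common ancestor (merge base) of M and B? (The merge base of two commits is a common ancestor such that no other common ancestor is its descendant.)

E

Ancestors of M: {E, F, G, K, M, N}.
Ancestors of B: {A, B, E, F, H, L}.
Common ancestors: {E, F}.
Among these, E is not an ancestor of any other common ancestor — it is the merge base.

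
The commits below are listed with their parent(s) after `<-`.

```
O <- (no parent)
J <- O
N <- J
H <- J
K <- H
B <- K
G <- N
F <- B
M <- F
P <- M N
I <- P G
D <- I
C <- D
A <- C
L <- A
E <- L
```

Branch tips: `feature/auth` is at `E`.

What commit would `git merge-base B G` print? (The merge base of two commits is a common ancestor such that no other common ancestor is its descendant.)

Ancestors of B: {B, H, J, K, O}.
Ancestors of G: {G, J, N, O}.
Common ancestors: {J, O}.
Among these, J is not an ancestor of any other common ancestor — it is the merge base.

J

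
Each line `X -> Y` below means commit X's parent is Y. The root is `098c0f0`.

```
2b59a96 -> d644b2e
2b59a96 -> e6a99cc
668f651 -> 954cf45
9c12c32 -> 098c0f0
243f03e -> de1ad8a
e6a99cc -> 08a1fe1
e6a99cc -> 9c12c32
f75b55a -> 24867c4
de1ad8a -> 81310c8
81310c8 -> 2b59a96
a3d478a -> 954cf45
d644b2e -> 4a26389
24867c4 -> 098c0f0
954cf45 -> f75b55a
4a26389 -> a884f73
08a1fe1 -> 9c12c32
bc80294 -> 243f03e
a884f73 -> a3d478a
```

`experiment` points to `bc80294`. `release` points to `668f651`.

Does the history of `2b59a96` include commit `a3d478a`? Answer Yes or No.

Yes

Ancestors of 2b59a96 (commits reachable by following parents): {08a1fe1, 098c0f0, 24867c4, 2b59a96, 4a26389, 954cf45, 9c12c32, a3d478a, a884f73, d644b2e, e6a99cc, f75b55a}.
a3d478a is in that set, so it is an ancestor of 2b59a96.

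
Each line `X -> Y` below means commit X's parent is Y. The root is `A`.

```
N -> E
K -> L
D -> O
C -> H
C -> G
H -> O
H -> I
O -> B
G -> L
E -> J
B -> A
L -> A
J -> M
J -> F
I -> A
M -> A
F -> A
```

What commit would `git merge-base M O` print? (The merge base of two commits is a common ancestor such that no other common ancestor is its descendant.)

Ancestors of M: {A, M}.
Ancestors of O: {A, B, O}.
Common ancestors: {A}.
The only common ancestor is A, so it is the merge base.

A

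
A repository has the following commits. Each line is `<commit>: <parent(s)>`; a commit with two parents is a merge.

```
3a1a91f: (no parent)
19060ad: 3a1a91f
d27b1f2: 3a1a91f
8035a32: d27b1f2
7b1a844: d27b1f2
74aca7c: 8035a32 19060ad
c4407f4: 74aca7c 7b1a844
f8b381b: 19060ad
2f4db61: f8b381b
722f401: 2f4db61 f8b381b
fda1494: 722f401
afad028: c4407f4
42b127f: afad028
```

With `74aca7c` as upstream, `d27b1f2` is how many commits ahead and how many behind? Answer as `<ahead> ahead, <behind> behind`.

0 ahead, 3 behind

Reachable from d27b1f2: {3a1a91f, d27b1f2}.
Reachable from 74aca7c: {19060ad, 3a1a91f, 74aca7c, 8035a32, d27b1f2}.
Only in d27b1f2's history (ahead): {} — 0.
Only in 74aca7c's history (behind): {19060ad, 74aca7c, 8035a32} — 3.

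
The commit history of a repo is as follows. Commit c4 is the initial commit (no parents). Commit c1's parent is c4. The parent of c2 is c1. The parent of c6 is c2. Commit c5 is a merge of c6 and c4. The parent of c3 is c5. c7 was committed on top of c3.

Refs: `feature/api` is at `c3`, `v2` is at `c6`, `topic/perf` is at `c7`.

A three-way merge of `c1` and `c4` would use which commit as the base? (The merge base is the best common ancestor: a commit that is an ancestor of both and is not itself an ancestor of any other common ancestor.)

Ancestors of c1: {c1, c4}.
Ancestors of c4: {c4}.
Common ancestors: {c4}.
The only common ancestor is c4, so it is the merge base.

c4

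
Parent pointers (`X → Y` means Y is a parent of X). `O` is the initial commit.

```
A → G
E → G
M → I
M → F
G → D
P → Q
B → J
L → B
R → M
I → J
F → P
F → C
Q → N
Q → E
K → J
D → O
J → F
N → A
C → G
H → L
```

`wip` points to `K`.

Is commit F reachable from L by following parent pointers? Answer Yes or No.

Yes

Ancestors of L (commits reachable by following parents): {A, B, C, D, E, F, G, J, L, N, O, P, Q}.
F is in that set, so it is an ancestor of L.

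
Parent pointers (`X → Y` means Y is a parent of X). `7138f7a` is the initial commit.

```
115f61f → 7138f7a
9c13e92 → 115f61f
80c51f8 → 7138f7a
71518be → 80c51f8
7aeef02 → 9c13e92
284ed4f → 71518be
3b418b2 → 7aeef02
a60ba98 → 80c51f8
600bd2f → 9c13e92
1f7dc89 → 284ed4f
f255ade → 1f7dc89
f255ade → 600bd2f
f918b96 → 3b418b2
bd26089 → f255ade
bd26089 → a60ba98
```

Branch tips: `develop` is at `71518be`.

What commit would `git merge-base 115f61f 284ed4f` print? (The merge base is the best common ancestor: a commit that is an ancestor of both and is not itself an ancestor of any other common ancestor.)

7138f7a

Ancestors of 115f61f: {115f61f, 7138f7a}.
Ancestors of 284ed4f: {284ed4f, 7138f7a, 71518be, 80c51f8}.
Common ancestors: {7138f7a}.
The only common ancestor is 7138f7a, so it is the merge base.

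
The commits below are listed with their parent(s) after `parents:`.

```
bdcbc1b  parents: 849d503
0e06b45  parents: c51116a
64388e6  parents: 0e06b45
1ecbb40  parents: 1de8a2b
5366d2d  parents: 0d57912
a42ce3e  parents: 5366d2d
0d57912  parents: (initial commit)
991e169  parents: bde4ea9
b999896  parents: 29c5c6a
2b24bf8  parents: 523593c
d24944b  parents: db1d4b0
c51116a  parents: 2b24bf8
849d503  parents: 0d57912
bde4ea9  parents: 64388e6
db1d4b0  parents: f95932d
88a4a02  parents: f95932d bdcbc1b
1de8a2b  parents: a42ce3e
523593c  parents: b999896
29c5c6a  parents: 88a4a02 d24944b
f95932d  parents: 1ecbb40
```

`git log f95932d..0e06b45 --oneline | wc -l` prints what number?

11

Reachable from 0e06b45: {0d57912, 0e06b45, 1de8a2b, 1ecbb40, 29c5c6a, 2b24bf8, 523593c, 5366d2d, 849d503, 88a4a02, a42ce3e, b999896, bdcbc1b, c51116a, d24944b, db1d4b0, f95932d}.
Reachable from f95932d: {0d57912, 1de8a2b, 1ecbb40, 5366d2d, a42ce3e, f95932d}.
In 0e06b45's history but not f95932d's: {0e06b45, 29c5c6a, 2b24bf8, 523593c, 849d503, 88a4a02, b999896, bdcbc1b, c51116a, d24944b, db1d4b0} — 11 commits.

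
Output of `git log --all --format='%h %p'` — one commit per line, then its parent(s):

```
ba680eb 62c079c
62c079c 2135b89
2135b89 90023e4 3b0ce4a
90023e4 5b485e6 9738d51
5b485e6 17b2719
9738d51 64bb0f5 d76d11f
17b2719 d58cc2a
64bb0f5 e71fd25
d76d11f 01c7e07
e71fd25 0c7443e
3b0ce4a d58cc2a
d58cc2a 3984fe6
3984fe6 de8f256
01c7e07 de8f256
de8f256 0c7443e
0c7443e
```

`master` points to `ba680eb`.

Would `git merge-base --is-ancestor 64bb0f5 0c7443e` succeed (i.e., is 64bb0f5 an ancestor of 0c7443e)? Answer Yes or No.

Ancestors of 0c7443e: {0c7443e}.
64bb0f5 is not in that set, so it is not an ancestor of 0c7443e.

No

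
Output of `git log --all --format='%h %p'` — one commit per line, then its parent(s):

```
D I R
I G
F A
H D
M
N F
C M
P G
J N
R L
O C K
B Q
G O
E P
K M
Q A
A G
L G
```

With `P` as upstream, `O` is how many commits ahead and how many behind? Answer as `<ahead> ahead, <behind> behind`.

0 ahead, 2 behind

Reachable from O: {C, K, M, O}.
Reachable from P: {C, G, K, M, O, P}.
Only in O's history (ahead): {} — 0.
Only in P's history (behind): {G, P} — 2.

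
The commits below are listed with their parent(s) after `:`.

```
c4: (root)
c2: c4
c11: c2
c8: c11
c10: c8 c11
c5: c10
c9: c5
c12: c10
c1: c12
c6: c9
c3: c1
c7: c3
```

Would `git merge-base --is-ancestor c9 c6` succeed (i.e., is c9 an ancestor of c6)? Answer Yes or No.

Ancestors of c6 (commits reachable by following parents): {c10, c11, c2, c4, c5, c6, c8, c9}.
c9 is in that set, so it is an ancestor of c6.

Yes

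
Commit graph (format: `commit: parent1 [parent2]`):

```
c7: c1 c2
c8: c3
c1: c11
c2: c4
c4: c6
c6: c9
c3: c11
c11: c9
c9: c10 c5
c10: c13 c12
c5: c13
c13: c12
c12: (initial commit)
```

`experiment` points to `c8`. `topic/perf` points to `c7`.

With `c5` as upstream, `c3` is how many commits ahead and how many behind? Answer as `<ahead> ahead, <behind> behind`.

Reachable from c3: {c10, c11, c12, c13, c3, c5, c9}.
Reachable from c5: {c12, c13, c5}.
Only in c3's history (ahead): {c10, c11, c3, c9} — 4.
Only in c5's history (behind): {} — 0.

4 ahead, 0 behind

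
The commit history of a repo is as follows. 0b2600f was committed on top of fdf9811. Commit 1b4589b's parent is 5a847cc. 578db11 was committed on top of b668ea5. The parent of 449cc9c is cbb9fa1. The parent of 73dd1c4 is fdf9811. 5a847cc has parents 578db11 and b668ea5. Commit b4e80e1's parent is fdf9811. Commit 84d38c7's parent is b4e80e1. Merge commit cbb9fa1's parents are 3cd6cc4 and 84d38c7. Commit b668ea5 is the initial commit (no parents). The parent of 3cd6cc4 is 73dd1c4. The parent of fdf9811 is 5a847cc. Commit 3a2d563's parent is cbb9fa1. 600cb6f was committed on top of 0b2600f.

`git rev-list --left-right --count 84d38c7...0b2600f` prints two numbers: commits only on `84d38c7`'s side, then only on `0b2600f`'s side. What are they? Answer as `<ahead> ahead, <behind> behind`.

2 ahead, 1 behind

Reachable from 84d38c7: {578db11, 5a847cc, 84d38c7, b4e80e1, b668ea5, fdf9811}.
Reachable from 0b2600f: {0b2600f, 578db11, 5a847cc, b668ea5, fdf9811}.
Only in 84d38c7's history (ahead): {84d38c7, b4e80e1} — 2.
Only in 0b2600f's history (behind): {0b2600f} — 1.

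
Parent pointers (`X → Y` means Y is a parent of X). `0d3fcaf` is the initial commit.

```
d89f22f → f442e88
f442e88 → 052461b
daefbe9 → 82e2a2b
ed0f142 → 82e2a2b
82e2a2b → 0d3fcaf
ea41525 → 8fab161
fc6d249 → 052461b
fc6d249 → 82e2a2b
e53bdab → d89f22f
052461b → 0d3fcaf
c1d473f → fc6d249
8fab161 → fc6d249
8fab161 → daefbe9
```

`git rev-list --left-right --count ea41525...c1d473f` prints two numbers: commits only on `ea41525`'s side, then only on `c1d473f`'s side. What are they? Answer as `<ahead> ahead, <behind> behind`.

3 ahead, 1 behind

Reachable from ea41525: {052461b, 0d3fcaf, 82e2a2b, 8fab161, daefbe9, ea41525, fc6d249}.
Reachable from c1d473f: {052461b, 0d3fcaf, 82e2a2b, c1d473f, fc6d249}.
Only in ea41525's history (ahead): {8fab161, daefbe9, ea41525} — 3.
Only in c1d473f's history (behind): {c1d473f} — 1.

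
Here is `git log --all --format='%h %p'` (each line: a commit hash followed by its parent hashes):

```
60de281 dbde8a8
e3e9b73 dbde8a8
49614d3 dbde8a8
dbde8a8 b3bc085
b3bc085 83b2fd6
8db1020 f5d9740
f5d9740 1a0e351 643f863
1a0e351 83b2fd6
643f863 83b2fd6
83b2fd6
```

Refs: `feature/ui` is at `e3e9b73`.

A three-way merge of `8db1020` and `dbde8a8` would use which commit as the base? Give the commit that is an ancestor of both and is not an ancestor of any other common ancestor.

83b2fd6

Ancestors of 8db1020: {1a0e351, 643f863, 83b2fd6, 8db1020, f5d9740}.
Ancestors of dbde8a8: {83b2fd6, b3bc085, dbde8a8}.
Common ancestors: {83b2fd6}.
The only common ancestor is 83b2fd6, so it is the merge base.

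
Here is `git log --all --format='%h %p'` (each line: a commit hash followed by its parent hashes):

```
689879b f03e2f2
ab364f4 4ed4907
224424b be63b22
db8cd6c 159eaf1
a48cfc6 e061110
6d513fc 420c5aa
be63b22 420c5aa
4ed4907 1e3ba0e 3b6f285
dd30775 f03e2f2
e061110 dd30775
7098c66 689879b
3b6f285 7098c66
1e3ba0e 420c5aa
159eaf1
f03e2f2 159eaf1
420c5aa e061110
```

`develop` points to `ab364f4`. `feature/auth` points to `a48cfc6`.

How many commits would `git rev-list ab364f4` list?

Walking parent pointers from ab364f4: reachable set = {159eaf1, 1e3ba0e, 3b6f285, 420c5aa, 4ed4907, 689879b, 7098c66, ab364f4, dd30775, e061110, f03e2f2}.
That is 11 commits.

11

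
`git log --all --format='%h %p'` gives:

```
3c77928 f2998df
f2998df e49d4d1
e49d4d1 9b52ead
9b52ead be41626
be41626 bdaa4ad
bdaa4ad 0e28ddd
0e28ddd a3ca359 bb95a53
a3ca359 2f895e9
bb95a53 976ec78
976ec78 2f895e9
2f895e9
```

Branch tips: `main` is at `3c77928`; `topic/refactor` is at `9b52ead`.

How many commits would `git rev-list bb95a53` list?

Walking parent pointers from bb95a53: reachable set = {2f895e9, 976ec78, bb95a53}.
That is 3 commits.

3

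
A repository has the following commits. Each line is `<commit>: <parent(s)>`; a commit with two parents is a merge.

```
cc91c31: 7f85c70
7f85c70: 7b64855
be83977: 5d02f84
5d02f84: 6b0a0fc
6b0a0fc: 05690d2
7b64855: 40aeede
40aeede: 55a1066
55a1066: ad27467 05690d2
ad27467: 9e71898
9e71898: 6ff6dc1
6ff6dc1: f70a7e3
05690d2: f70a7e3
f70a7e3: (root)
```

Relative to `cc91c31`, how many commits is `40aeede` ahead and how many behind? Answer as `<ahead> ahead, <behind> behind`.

0 ahead, 3 behind

Reachable from 40aeede: {05690d2, 40aeede, 55a1066, 6ff6dc1, 9e71898, ad27467, f70a7e3}.
Reachable from cc91c31: {05690d2, 40aeede, 55a1066, 6ff6dc1, 7b64855, 7f85c70, 9e71898, ad27467, cc91c31, f70a7e3}.
Only in 40aeede's history (ahead): {} — 0.
Only in cc91c31's history (behind): {7b64855, 7f85c70, cc91c31} — 3.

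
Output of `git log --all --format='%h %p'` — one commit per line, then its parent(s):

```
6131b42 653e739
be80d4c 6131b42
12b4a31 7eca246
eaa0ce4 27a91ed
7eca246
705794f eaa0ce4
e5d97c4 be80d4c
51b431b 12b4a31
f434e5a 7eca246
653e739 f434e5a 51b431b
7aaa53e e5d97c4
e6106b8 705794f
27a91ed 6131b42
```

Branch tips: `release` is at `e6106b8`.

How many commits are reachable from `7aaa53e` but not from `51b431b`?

Reachable from 7aaa53e: {12b4a31, 51b431b, 6131b42, 653e739, 7aaa53e, 7eca246, be80d4c, e5d97c4, f434e5a}.
Reachable from 51b431b: {12b4a31, 51b431b, 7eca246}.
In 7aaa53e's history but not 51b431b's: {6131b42, 653e739, 7aaa53e, be80d4c, e5d97c4, f434e5a} — 6 commits.

6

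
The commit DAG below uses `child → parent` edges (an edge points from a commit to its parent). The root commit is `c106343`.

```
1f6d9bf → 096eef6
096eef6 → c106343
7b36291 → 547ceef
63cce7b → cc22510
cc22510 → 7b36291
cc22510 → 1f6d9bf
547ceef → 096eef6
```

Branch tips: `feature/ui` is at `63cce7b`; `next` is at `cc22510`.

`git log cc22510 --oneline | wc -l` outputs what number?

Walking parent pointers from cc22510: reachable set = {096eef6, 1f6d9bf, 547ceef, 7b36291, c106343, cc22510}.
That is 6 commits.

6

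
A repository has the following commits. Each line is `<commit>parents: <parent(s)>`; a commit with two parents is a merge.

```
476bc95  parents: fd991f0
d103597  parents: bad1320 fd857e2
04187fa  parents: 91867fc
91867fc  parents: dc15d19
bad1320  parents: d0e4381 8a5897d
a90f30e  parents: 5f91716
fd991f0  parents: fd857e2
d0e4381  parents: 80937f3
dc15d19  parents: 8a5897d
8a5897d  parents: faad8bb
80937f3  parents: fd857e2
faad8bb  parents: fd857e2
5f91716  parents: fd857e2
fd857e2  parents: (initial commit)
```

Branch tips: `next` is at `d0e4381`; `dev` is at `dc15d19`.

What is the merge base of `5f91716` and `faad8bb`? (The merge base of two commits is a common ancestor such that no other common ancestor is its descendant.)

fd857e2

Ancestors of 5f91716: {5f91716, fd857e2}.
Ancestors of faad8bb: {faad8bb, fd857e2}.
Common ancestors: {fd857e2}.
The only common ancestor is fd857e2, so it is the merge base.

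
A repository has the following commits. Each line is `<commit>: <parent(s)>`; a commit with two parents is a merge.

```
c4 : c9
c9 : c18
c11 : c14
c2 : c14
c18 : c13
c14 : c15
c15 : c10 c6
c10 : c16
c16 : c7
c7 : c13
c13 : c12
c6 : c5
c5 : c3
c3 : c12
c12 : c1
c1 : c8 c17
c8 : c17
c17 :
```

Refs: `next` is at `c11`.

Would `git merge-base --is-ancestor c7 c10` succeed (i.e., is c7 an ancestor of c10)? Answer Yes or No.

Ancestors of c10 (commits reachable by following parents): {c1, c10, c12, c13, c16, c17, c7, c8}.
c7 is in that set, so it is an ancestor of c10.

Yes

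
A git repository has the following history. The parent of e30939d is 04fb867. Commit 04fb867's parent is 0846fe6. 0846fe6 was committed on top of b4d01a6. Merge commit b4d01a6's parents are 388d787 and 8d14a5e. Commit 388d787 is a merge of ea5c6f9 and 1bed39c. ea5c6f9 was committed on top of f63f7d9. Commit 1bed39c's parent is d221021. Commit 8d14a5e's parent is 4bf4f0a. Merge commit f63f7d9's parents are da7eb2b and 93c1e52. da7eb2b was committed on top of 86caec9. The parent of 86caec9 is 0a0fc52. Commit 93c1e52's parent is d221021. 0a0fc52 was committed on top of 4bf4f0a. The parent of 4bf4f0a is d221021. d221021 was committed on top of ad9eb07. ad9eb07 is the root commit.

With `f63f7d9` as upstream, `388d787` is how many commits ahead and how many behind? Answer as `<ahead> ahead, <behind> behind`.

3 ahead, 0 behind

Reachable from 388d787: {0a0fc52, 1bed39c, 388d787, 4bf4f0a, 86caec9, 93c1e52, ad9eb07, d221021, da7eb2b, ea5c6f9, f63f7d9}.
Reachable from f63f7d9: {0a0fc52, 4bf4f0a, 86caec9, 93c1e52, ad9eb07, d221021, da7eb2b, f63f7d9}.
Only in 388d787's history (ahead): {1bed39c, 388d787, ea5c6f9} — 3.
Only in f63f7d9's history (behind): {} — 0.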